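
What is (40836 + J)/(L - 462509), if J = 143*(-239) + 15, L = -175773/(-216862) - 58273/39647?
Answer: -57382569563236/3976624617401621 ≈ -0.014430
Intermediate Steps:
L = -5668327195/8597927714 (L = -175773*(-1/216862) - 58273*1/39647 = 175773/216862 - 58273/39647 = -5668327195/8597927714 ≈ -0.65927)
J = -34162 (J = -34177 + 15 = -34162)
(40836 + J)/(L - 462509) = (40836 - 34162)/(-5668327195/8597927714 - 462509) = 6674/(-3976624617401621/8597927714) = 6674*(-8597927714/3976624617401621) = -57382569563236/3976624617401621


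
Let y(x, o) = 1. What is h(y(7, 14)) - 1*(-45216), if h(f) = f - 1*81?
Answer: 45136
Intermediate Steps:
h(f) = -81 + f (h(f) = f - 81 = -81 + f)
h(y(7, 14)) - 1*(-45216) = (-81 + 1) - 1*(-45216) = -80 + 45216 = 45136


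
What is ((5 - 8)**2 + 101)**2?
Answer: 12100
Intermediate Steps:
((5 - 8)**2 + 101)**2 = ((-3)**2 + 101)**2 = (9 + 101)**2 = 110**2 = 12100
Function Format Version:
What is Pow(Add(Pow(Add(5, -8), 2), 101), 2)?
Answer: 12100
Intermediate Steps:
Pow(Add(Pow(Add(5, -8), 2), 101), 2) = Pow(Add(Pow(-3, 2), 101), 2) = Pow(Add(9, 101), 2) = Pow(110, 2) = 12100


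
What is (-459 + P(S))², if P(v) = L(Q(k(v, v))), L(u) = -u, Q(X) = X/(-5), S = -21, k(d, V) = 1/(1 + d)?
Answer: 2106901801/10000 ≈ 2.1069e+5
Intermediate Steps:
Q(X) = -X/5 (Q(X) = X*(-⅕) = -X/5)
P(v) = 1/(5*(1 + v)) (P(v) = -(-1)/(5*(1 + v)) = 1/(5*(1 + v)))
(-459 + P(S))² = (-459 + 1/(5*(1 - 21)))² = (-459 + (⅕)/(-20))² = (-459 + (⅕)*(-1/20))² = (-459 - 1/100)² = (-45901/100)² = 2106901801/10000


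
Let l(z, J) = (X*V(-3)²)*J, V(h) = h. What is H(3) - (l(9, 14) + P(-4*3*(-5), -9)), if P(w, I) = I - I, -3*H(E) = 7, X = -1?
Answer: 371/3 ≈ 123.67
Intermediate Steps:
H(E) = -7/3 (H(E) = -⅓*7 = -7/3)
P(w, I) = 0
l(z, J) = -9*J (l(z, J) = (-1*(-3)²)*J = (-1*9)*J = -9*J)
H(3) - (l(9, 14) + P(-4*3*(-5), -9)) = -7/3 - (-9*14 + 0) = -7/3 - (-126 + 0) = -7/3 - 1*(-126) = -7/3 + 126 = 371/3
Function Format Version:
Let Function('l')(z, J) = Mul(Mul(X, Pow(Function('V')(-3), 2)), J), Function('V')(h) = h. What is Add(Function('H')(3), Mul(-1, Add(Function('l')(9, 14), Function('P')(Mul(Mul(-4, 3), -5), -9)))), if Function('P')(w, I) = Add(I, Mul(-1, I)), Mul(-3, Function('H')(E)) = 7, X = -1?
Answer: Rational(371, 3) ≈ 123.67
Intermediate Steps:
Function('H')(E) = Rational(-7, 3) (Function('H')(E) = Mul(Rational(-1, 3), 7) = Rational(-7, 3))
Function('P')(w, I) = 0
Function('l')(z, J) = Mul(-9, J) (Function('l')(z, J) = Mul(Mul(-1, Pow(-3, 2)), J) = Mul(Mul(-1, 9), J) = Mul(-9, J))
Add(Function('H')(3), Mul(-1, Add(Function('l')(9, 14), Function('P')(Mul(Mul(-4, 3), -5), -9)))) = Add(Rational(-7, 3), Mul(-1, Add(Mul(-9, 14), 0))) = Add(Rational(-7, 3), Mul(-1, Add(-126, 0))) = Add(Rational(-7, 3), Mul(-1, -126)) = Add(Rational(-7, 3), 126) = Rational(371, 3)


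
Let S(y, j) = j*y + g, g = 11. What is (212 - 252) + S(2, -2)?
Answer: -33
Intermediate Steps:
S(y, j) = 11 + j*y (S(y, j) = j*y + 11 = 11 + j*y)
(212 - 252) + S(2, -2) = (212 - 252) + (11 - 2*2) = -40 + (11 - 4) = -40 + 7 = -33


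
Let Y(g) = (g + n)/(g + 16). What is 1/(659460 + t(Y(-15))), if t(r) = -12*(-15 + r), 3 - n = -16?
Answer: 1/659592 ≈ 1.5161e-6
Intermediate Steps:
n = 19 (n = 3 - 1*(-16) = 3 + 16 = 19)
Y(g) = (19 + g)/(16 + g) (Y(g) = (g + 19)/(g + 16) = (19 + g)/(16 + g))
t(r) = 180 - 12*r
1/(659460 + t(Y(-15))) = 1/(659460 + (180 - 12*(19 - 15)/(16 - 15))) = 1/(659460 + (180 - 12*4/1)) = 1/(659460 + (180 - 12*4)) = 1/(659460 + (180 - 48)) = 1/(659460 + 132) = 1/659592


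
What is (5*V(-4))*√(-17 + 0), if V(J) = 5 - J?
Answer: 45*I*√17 ≈ 185.54*I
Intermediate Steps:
(5*V(-4))*√(-17 + 0) = (5*(5 - 1*(-4)))*√(-17 + 0) = (5*(5 + 4))*√(-17) = (5*9)*(I*√17) = 45*(I*√17) = 45*I*√17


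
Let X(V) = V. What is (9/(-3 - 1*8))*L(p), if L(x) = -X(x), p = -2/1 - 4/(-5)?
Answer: -54/55 ≈ -0.98182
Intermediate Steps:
p = -6/5 (p = -2*1 - 4*(-⅕) = -2 + ⅘ = -6/5 ≈ -1.2000)
L(x) = -x
(9/(-3 - 1*8))*L(p) = (9/(-3 - 1*8))*(-1*(-6/5)) = (9/(-3 - 8))*(6/5) = (9/(-11))*(6/5) = (9*(-1/11))*(6/5) = -9/11*6/5 = -54/55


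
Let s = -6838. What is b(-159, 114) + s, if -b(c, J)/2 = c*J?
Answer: 29414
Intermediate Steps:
b(c, J) = -2*J*c (b(c, J) = -2*c*J = -2*J*c)
b(-159, 114) + s = -2*114*(-159) - 6838 = 36252 - 6838 = 29414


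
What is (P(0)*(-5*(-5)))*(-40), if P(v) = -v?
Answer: 0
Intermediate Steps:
(P(0)*(-5*(-5)))*(-40) = ((-1*0)*(-5*(-5)))*(-40) = (0*25)*(-40) = 0*(-40) = 0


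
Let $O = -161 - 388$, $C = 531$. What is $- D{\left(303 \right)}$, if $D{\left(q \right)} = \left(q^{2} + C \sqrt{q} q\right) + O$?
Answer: $-91260 - 160893 \sqrt{303} \approx -2.8919 \cdot 10^{6}$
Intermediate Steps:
$O = -549$
$D{\left(q \right)} = -549 + q^{2} + 531 q^{\frac{3}{2}}$ ($D{\left(q \right)} = \left(q^{2} + 531 \sqrt{q} q\right) - 549 = \left(q^{2} + 531 q^{\frac{3}{2}}\right) - 549 = -549 + q^{2} + 531 q^{\frac{3}{2}}$)
$- D{\left(303 \right)} = - (-549 + 303^{2} + 531 \cdot 303^{\frac{3}{2}}) = - (-549 + 91809 + 531 \cdot 303 \sqrt{303}) = - (-549 + 91809 + 160893 \sqrt{303}) = - (91260 + 160893 \sqrt{303}) = -91260 - 160893 \sqrt{303}$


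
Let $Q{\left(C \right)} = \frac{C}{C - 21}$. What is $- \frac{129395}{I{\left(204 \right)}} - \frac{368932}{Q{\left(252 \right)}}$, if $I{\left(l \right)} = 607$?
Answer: $- \frac{616227926}{1821} \approx -3.384 \cdot 10^{5}$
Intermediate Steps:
$Q{\left(C \right)} = \frac{C}{-21 + C}$
$- \frac{129395}{I{\left(204 \right)}} - \frac{368932}{Q{\left(252 \right)}} = - \frac{129395}{607} - \frac{368932}{252 \frac{1}{-21 + 252}} = \left(-129395\right) \frac{1}{607} - \frac{368932}{252 \cdot \frac{1}{231}} = - \frac{129395}{607} - \frac{368932}{252 \cdot \frac{1}{231}} = - \frac{129395}{607} - \frac{368932}{\frac{12}{11}} = - \frac{129395}{607} - \frac{1014563}{3} = - \frac{616227926}{1821}$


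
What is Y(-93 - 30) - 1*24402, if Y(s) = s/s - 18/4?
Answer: -48811/2 ≈ -24406.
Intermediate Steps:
Y(s) = -7/2 (Y(s) = 1 - 18*¼ = 1 - 9/2 = -7/2)
Y(-93 - 30) - 1*24402 = -7/2 - 1*24402 = -7/2 - 24402 = -48811/2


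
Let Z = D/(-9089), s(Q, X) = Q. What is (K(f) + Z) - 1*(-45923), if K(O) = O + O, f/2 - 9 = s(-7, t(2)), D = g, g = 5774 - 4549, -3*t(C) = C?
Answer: 417465634/9089 ≈ 45931.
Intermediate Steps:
t(C) = -C/3
g = 1225
D = 1225
Z = -1225/9089 (Z = 1225/(-9089) = 1225*(-1/9089) = -1225/9089 ≈ -0.13478)
f = 4 (f = 18 + 2*(-7) = 18 - 14 = 4)
K(O) = 2*O
(K(f) + Z) - 1*(-45923) = (2*4 - 1225/9089) - 1*(-45923) = (8 - 1225/9089) + 45923 = 71487/9089 + 45923 = 417465634/9089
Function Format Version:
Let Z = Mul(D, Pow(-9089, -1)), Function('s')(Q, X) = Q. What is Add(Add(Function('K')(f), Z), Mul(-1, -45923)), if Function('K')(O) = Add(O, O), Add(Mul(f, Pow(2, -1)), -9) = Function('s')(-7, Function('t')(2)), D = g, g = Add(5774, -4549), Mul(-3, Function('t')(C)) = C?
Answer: Rational(417465634, 9089) ≈ 45931.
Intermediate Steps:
Function('t')(C) = Mul(Rational(-1, 3), C)
g = 1225
D = 1225
Z = Rational(-1225, 9089) (Z = Mul(1225, Pow(-9089, -1)) = Mul(1225, Rational(-1, 9089)) = Rational(-1225, 9089) ≈ -0.13478)
f = 4 (f = Add(18, Mul(2, -7)) = Add(18, -14) = 4)
Function('K')(O) = Mul(2, O)
Add(Add(Function('K')(f), Z), Mul(-1, -45923)) = Add(Add(Mul(2, 4), Rational(-1225, 9089)), Mul(-1, -45923)) = Add(Add(8, Rational(-1225, 9089)), 45923) = Add(Rational(71487, 9089), 45923) = Rational(417465634, 9089)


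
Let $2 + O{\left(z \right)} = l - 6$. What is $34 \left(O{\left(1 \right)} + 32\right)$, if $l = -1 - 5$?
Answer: $612$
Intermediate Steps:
$l = -6$ ($l = -1 - 5 = -6$)
$O{\left(z \right)} = -14$ ($O{\left(z \right)} = -2 - 12 = -14$)
$34 \left(O{\left(1 \right)} + 32\right) = 34 \left(-14 + 32\right) = 34 \cdot 18 = 612$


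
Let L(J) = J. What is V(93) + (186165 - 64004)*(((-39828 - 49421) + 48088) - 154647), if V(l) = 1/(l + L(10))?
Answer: -2463770412063/103 ≈ -2.3920e+10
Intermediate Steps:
V(l) = 1/(10 + l) (V(l) = 1/(l + 10) = 1/(10 + l))
V(93) + (186165 - 64004)*(((-39828 - 49421) + 48088) - 154647) = 1/(10 + 93) + (186165 - 64004)*(((-39828 - 49421) + 48088) - 154647) = 1/103 + 122161*((-89249 + 48088) - 154647) = 1/103 + 122161*(-41161 - 154647) = 1/103 + 122161*(-195808) = 1/103 - 23920101088 = -2463770412063/103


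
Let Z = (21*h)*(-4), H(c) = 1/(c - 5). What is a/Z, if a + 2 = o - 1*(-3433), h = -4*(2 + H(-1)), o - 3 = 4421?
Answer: 7855/616 ≈ 12.752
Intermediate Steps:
o = 4424 (o = 3 + 4421 = 4424)
H(c) = 1/(-5 + c)
h = -22/3 (h = -4*(2 + 1/(-5 - 1)) = -4*(2 + 1/(-6)) = -4*(2 - ⅙) = -4*11/6 = -22/3 ≈ -7.3333)
a = 7855 (a = -2 + (4424 - 1*(-3433)) = -2 + (4424 + 3433) = -2 + 7857 = 7855)
Z = 616 (Z = (21*(-22/3))*(-4) = -154*(-4) = 616)
a/Z = 7855/616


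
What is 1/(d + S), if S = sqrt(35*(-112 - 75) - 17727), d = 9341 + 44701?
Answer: 27021/1460281018 - I*sqrt(1517)/730140509 ≈ 1.8504e-5 - 5.3344e-8*I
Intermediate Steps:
d = 54042
S = 4*I*sqrt(1517) (S = sqrt(35*(-187) - 17727) = sqrt(-6545 - 17727) = sqrt(-24272) = 4*I*sqrt(1517) ≈ 155.79*I)
1/(d + S) = 1/(54042 + 4*I*sqrt(1517))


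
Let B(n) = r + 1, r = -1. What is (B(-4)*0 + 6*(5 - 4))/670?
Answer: 3/335 ≈ 0.0089552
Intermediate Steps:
B(n) = 0 (B(n) = -1 + 1 = 0)
(B(-4)*0 + 6*(5 - 4))/670 = (0*0 + 6*(5 - 4))/670 = (0 + 6*1)*(1/670) = (0 + 6)*(1/670) = 6*(1/670) = 3/335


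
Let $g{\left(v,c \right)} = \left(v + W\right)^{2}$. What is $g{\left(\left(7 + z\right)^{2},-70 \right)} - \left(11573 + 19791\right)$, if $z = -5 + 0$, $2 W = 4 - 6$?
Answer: $-31355$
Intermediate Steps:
$W = -1$ ($W = \frac{4 - 6}{2} = \frac{1}{2} \left(-2\right) = -1$)
$z = -5$
$g{\left(v,c \right)} = \left(-1 + v\right)^{2}$ ($g{\left(v,c \right)} = \left(v - 1\right)^{2} = \left(-1 + v\right)^{2}$)
$g{\left(\left(7 + z\right)^{2},-70 \right)} - \left(11573 + 19791\right) = \left(-1 + \left(7 - 5\right)^{2}\right)^{2} - \left(11573 + 19791\right) = \left(-1 + 2^{2}\right)^{2} - 31364 = \left(-1 + 4\right)^{2} - 31364 = 3^{2} - 31364 = 9 - 31364 = -31355$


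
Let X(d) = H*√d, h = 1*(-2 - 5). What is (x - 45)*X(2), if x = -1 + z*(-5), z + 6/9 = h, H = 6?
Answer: -46*√2 ≈ -65.054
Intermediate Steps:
h = -7 (h = 1*(-7) = -7)
X(d) = 6*√d
z = -23/3 (z = -⅔ - 7 = -23/3 ≈ -7.6667)
x = 112/3 (x = -1 - 23/3*(-5) = -1 + 115/3 = 112/3 ≈ 37.333)
(x - 45)*X(2) = (112/3 - 45)*(6*√2) = -46*√2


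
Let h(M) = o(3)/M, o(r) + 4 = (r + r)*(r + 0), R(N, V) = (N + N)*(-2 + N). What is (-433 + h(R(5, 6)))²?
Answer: 42094144/225 ≈ 1.8709e+5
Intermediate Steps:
R(N, V) = 2*N*(-2 + N) (R(N, V) = (2*N)*(-2 + N) = 2*N*(-2 + N))
o(r) = -4 + 2*r² (o(r) = -4 + (r + r)*(r + 0) = -4 + (2*r)*r = -4 + 2*r²)
h(M) = 14/M (h(M) = (-4 + 2*3²)/M = (-4 + 2*9)/M = (-4 + 18)/M = 14/M)
(-433 + h(R(5, 6)))² = (-433 + 14/((2*5*(-2 + 5))))² = (-433 + 14/((2*5*3)))² = (-433 + 14/30)² = (-433 + 14*(1/30))² = (-433 + 7/15)² = (-6488/15)² = 42094144/225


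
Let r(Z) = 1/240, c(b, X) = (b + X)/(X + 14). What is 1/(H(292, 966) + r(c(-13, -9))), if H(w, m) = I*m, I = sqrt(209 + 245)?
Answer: -240/24402402662399 + 55641600*sqrt(454)/24402402662399 ≈ 4.8584e-5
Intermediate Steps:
c(b, X) = (X + b)/(14 + X)
I = sqrt(454) ≈ 21.307
H(w, m) = m*sqrt(454) (H(w, m) = sqrt(454)*m = m*sqrt(454))
r(Z) = 1/240
1/(H(292, 966) + r(c(-13, -9))) = 1/(966*sqrt(454) + 1/240) = 1/(1/240 + 966*sqrt(454))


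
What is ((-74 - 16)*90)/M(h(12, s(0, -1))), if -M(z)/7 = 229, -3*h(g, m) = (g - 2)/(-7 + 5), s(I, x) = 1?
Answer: 8100/1603 ≈ 5.0530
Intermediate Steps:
h(g, m) = -⅓ + g/6 (h(g, m) = -(g - 2)/(3*(-7 + 5)) = -(-2 + g)/(3*(-2)) = -(-2 + g)*(-1)/(3*2) = -(1 - g/2)/3 = -⅓ + g/6)
M(z) = -1603 (M(z) = -7*229 = -1603)
((-74 - 16)*90)/M(h(12, s(0, -1))) = ((-74 - 16)*90)/(-1603) = -90*90*(-1/1603) = -8100*(-1/1603) = 8100/1603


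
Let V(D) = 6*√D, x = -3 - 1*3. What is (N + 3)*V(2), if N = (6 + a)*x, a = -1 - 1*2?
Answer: -90*√2 ≈ -127.28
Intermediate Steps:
x = -6 (x = -3 - 3 = -6)
a = -3 (a = -1 - 2 = -3)
N = -18 (N = (6 - 3)*(-6) = 3*(-6) = -18)
(N + 3)*V(2) = (-18 + 3)*(6*√2) = -90*√2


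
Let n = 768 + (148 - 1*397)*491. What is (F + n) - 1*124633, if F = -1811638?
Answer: -2057762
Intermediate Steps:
n = -121491 (n = 768 + (148 - 397)*491 = 768 - 249*491 = 768 - 122259 = -121491)
(F + n) - 1*124633 = (-1811638 - 121491) - 1*124633 = -1933129 - 124633 = -2057762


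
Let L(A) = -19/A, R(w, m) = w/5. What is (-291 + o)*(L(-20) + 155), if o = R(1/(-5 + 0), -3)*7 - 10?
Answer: -5873077/125 ≈ -46985.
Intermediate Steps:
R(w, m) = w/5 (R(w, m) = w*(⅕) = w/5)
o = -257/25 (o = (1/(5*(-5 + 0)))*7 - 10 = ((⅕)/(-5))*7 - 10 = ((⅕)*(-⅕))*7 - 10 = -1/25*7 - 10 = -7/25 - 10 = -257/25 ≈ -10.280)
(-291 + o)*(L(-20) + 155) = (-291 - 257/25)*(-19/(-20) + 155) = -7532*(-19*(-1/20) + 155)/25 = -7532*(19/20 + 155)/25 = -7532/25*3119/20 = -5873077/125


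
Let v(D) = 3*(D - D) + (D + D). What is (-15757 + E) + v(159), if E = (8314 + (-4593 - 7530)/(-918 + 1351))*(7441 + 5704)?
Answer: 47155458568/433 ≈ 1.0890e+8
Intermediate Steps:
E = 47162143655/433 (E = (8314 - 12123/433)*13145 = (3587839/433)*13145 = 47162143655/433 ≈ 1.0892e+8)
v(D) = 2*D (v(D) = 3*0 + 2*D = 0 + 2*D = 2*D)
(-15757 + E) + v(159) = (-15757 + 47162143655/433) + 2*159 = 47155320874/433 + 318 = 47155458568/433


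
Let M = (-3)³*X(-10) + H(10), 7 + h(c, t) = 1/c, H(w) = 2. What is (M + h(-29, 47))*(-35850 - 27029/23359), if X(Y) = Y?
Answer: -6434944123436/677411 ≈ -9.4993e+6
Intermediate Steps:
h(c, t) = -7 + 1/c
M = 272 (M = (-3)³*(-10) + 2 = -27*(-10) + 2 = 270 + 2 = 272)
(M + h(-29, 47))*(-35850 - 27029/23359) = (272 + (-7 + 1/(-29)))*(-35850 - 27029/23359) = (272 + (-7 - 1/29))*(-35850 - 27029*1/23359) = (272 - 204/29)*(-35850 - 27029/23359) = (7684/29)*(-837447179/23359) = -6434944123436/677411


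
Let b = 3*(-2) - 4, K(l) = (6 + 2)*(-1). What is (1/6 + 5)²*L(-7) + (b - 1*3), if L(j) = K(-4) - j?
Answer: -1429/36 ≈ -39.694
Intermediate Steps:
K(l) = -8 (K(l) = 8*(-1) = -8)
b = -10 (b = -6 - 4 = -10)
L(j) = -8 - j
(1/6 + 5)²*L(-7) + (b - 1*3) = (1/6 + 5)²*(-8 - 1*(-7)) + (-10 - 1*3) = (⅙ + 5)²*(-8 + 7) + (-10 - 3) = (31/6)²*(-1) - 13 = (961/36)*(-1) - 13 = -961/36 - 13 = -1429/36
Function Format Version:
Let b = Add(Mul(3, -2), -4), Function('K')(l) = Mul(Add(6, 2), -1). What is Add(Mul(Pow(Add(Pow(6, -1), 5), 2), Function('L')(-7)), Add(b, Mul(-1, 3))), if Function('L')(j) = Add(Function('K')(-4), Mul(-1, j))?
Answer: Rational(-1429, 36) ≈ -39.694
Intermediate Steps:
Function('K')(l) = -8 (Function('K')(l) = Mul(8, -1) = -8)
b = -10 (b = Add(-6, -4) = -10)
Function('L')(j) = Add(-8, Mul(-1, j))
Add(Mul(Pow(Add(Pow(6, -1), 5), 2), Function('L')(-7)), Add(b, Mul(-1, 3))) = Add(Mul(Pow(Add(Pow(6, -1), 5), 2), Add(-8, Mul(-1, -7))), Add(-10, Mul(-1, 3))) = Add(Mul(Pow(Add(Rational(1, 6), 5), 2), Add(-8, 7)), Add(-10, -3)) = Add(Mul(Pow(Rational(31, 6), 2), -1), -13) = Add(Mul(Rational(961, 36), -1), -13) = Add(Rational(-961, 36), -13) = Rational(-1429, 36)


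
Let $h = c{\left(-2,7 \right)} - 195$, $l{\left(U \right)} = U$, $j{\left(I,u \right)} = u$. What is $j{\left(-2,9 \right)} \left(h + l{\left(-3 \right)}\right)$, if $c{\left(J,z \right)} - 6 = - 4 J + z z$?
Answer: $-1215$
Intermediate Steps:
$c{\left(J,z \right)} = 6 + z^{2} - 4 J$ ($c{\left(J,z \right)} = 6 - \left(4 J - z z\right) = 6 - \left(- z^{2} + 4 J\right) = 6 + z^{2} - 4 J$)
$h = -132$ ($h = \left(6 + 7^{2} - -8\right) - 195 = \left(6 + 49 + 8\right) - 195 = 63 - 195 = -132$)
$j{\left(-2,9 \right)} \left(h + l{\left(-3 \right)}\right) = 9 \left(-132 - 3\right) = 9 \left(-135\right) = -1215$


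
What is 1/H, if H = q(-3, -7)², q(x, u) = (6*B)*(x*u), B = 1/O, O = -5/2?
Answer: 25/63504 ≈ 0.00039368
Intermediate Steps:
O = -5/2 (O = -5*½ = -5/2 ≈ -2.5000)
B = -⅖ (B = 1/(-5/2) = -⅖ ≈ -0.40000)
q(x, u) = -12*u*x/5 (q(x, u) = (6*(-⅖))*(x*u) = -12*u*x/5)
H = 63504/25 (H = (-12/5*(-7)*(-3))² = (-252/5)² = 63504/25 ≈ 2540.2)
1/H = 1/(63504/25) = 25/63504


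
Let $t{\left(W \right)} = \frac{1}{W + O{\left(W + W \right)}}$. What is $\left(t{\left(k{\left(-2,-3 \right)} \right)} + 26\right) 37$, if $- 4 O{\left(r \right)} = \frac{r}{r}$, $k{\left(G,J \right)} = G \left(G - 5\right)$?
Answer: $\frac{53058}{55} \approx 964.69$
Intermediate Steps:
$k{\left(G,J \right)} = G \left(-5 + G\right)$
$O{\left(r \right)} = - \frac{1}{4}$ ($O{\left(r \right)} = - \frac{r \frac{1}{r}}{4} = \left(- \frac{1}{4}\right) 1 = - \frac{1}{4}$)
$t{\left(W \right)} = \frac{1}{- \frac{1}{4} + W}$ ($t{\left(W \right)} = \frac{1}{W - \frac{1}{4}} = \frac{1}{- \frac{1}{4} + W}$)
$\left(t{\left(k{\left(-2,-3 \right)} \right)} + 26\right) 37 = \left(\frac{4}{-1 + 4 \left(- 2 \left(-5 - 2\right)\right)} + 26\right) 37 = \left(\frac{4}{-1 + 4 \left(\left(-2\right) \left(-7\right)\right)} + 26\right) 37 = \left(\frac{4}{-1 + 4 \cdot 14} + 26\right) 37 = \left(\frac{4}{-1 + 56} + 26\right) 37 = \left(\frac{4}{55} + 26\right) 37 = \frac{1434}{55} \cdot 37 = \frac{53058}{55}$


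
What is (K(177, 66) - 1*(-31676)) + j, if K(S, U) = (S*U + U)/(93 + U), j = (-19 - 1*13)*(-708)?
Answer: 2883512/53 ≈ 54406.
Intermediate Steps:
j = 22656 (j = (-19 - 13)*(-708) = -32*(-708) = 22656)
K(S, U) = (U + S*U)/(93 + U)
(K(177, 66) - 1*(-31676)) + j = (66*(1 + 177)/(93 + 66) - 1*(-31676)) + 22656 = (66*178/159 + 31676) + 22656 = (66*(1/159)*178 + 31676) + 22656 = (3916/53 + 31676) + 22656 = 1682744/53 + 22656 = 2883512/53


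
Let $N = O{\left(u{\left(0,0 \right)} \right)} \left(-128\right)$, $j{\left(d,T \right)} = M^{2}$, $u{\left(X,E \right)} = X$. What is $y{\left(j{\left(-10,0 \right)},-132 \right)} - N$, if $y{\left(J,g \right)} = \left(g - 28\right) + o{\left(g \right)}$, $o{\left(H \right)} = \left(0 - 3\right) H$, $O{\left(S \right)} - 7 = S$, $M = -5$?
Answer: $1132$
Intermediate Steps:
$O{\left(S \right)} = 7 + S$
$o{\left(H \right)} = - 3 H$
$j{\left(d,T \right)} = 25$ ($j{\left(d,T \right)} = \left(-5\right)^{2} = 25$)
$y{\left(J,g \right)} = -28 - 2 g$ ($y{\left(J,g \right)} = \left(g - 28\right) - 3 g = \left(-28 + g\right) - 3 g = -28 - 2 g$)
$N = -896$ ($N = \left(7 + 0\right) \left(-128\right) = 7 \left(-128\right) = -896$)
$y{\left(j{\left(-10,0 \right)},-132 \right)} - N = \left(-28 - -264\right) - -896 = \left(-28 + 264\right) + 896 = 236 + 896 = 1132$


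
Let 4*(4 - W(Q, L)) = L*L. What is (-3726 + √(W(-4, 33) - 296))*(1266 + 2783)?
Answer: -15086574 + 4049*I*√2257/2 ≈ -1.5087e+7 + 96180.0*I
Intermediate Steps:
W(Q, L) = 4 - L²/4 (W(Q, L) = 4 - L*L/4 = 4 - L²/4)
(-3726 + √(W(-4, 33) - 296))*(1266 + 2783) = (-3726 + √((4 - ¼*33²) - 296))*(1266 + 2783) = (-3726 + √((4 - ¼*1089) - 296))*4049 = (-3726 + √((4 - 1089/4) - 296))*4049 = (-3726 + √(-1073/4 - 296))*4049 = (-3726 + √(-2257/4))*4049 = (-3726 + I*√2257/2)*4049 = -15086574 + 4049*I*√2257/2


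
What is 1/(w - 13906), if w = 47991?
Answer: 1/34085 ≈ 2.9338e-5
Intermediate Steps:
1/(w - 13906) = 1/(47991 - 13906) = 1/34085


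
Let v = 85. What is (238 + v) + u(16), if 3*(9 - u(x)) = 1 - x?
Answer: 337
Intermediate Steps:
u(x) = 26/3 + x/3 (u(x) = 9 - (1 - x)/3 = 9 + (-1/3 + x/3) = 26/3 + x/3)
(238 + v) + u(16) = (238 + 85) + (26/3 + (1/3)*16) = 323 + (26/3 + 16/3) = 323 + 14 = 337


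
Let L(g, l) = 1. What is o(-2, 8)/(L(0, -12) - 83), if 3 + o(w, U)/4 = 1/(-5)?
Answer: 32/205 ≈ 0.15610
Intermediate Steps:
o(w, U) = -64/5 (o(w, U) = -12 + 4/(-5) = -12 + 4*(-⅕) = -12 - ⅘ = -64/5)
o(-2, 8)/(L(0, -12) - 83) = -64/(5*(1 - 83)) = -64/5/(-82) = -64/5*(-1/82) = 32/205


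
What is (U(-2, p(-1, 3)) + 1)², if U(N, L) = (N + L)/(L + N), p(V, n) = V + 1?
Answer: 4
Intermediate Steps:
p(V, n) = 1 + V
U(N, L) = 1 (U(N, L) = (L + N)/(L + N) = 1)
(U(-2, p(-1, 3)) + 1)² = (1 + 1)² = 2² = 4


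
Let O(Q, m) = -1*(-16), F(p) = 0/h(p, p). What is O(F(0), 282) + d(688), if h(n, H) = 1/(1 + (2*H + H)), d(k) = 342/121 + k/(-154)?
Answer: 12162/847 ≈ 14.359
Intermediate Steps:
d(k) = 342/121 - k/154 (d(k) = 342*(1/121) + k*(-1/154) = 342/121 - k/154)
h(n, H) = 1/(1 + 3*H)
F(p) = 0 (F(p) = 0/(1/(1 + 3*p)) = 0*(1 + 3*p) = 0)
O(Q, m) = 16
O(F(0), 282) + d(688) = 16 + (342/121 - 1/154*688) = 16 + (342/121 - 344/77) = 16 - 1390/847 = 12162/847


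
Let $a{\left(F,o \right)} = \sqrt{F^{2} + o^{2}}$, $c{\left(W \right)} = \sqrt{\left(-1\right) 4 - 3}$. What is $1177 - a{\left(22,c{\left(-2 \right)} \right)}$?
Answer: $1177 - 3 \sqrt{53} \approx 1155.2$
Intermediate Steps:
$c{\left(W \right)} = i \sqrt{7}$ ($c{\left(W \right)} = \sqrt{-4 - 3} = \sqrt{-7} = i \sqrt{7}$)
$1177 - a{\left(22,c{\left(-2 \right)} \right)} = 1177 - \sqrt{22^{2} + \left(i \sqrt{7}\right)^{2}} = 1177 - \sqrt{484 - 7} = 1177 - \sqrt{477} = 1177 - 3 \sqrt{53}$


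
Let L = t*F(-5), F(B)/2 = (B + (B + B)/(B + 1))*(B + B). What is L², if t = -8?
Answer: 160000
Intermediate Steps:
F(B) = 4*B*(B + 2*B/(1 + B)) (F(B) = 2*((B + (B + B)/(B + 1))*(B + B)) = 2*((B + (2*B)/(1 + B))*(2*B)) = 2*((B + 2*B/(1 + B))*(2*B)) = 2*(2*B*(B + 2*B/(1 + B))) = 4*B*(B + 2*B/(1 + B)))
L = -400 (L = -32*(-5)²*(3 - 5)/(1 - 5) = -32*25*(-2)/(-4) = -32*25*(-1)*(-2)/4 = -8*50 = -400)
L² = (-400)² = 160000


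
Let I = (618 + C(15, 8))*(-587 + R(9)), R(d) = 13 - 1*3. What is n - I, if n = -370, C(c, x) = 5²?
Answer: 370641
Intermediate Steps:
R(d) = 10 (R(d) = 13 - 3 = 10)
C(c, x) = 25
I = -371011 (I = (618 + 25)*(-587 + 10) = 643*(-577) = -371011)
n - I = -370 - 1*(-371011) = -370 + 371011 = 370641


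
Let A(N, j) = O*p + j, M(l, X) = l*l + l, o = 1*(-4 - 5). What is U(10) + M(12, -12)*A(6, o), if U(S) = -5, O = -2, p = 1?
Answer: -1721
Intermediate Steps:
o = -9 (o = 1*(-9) = -9)
M(l, X) = l + l² (M(l, X) = l² + l = l + l²)
A(N, j) = -2 + j (A(N, j) = -2*1 + j = -2 + j)
U(10) + M(12, -12)*A(6, o) = -5 + (12*(1 + 12))*(-2 - 9) = -5 + (12*13)*(-11) = -5 + 156*(-11) = -5 - 1716 = -1721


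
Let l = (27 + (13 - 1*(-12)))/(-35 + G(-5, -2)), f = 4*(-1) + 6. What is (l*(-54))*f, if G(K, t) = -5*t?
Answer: 5616/25 ≈ 224.64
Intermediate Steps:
f = 2 (f = -4 + 6 = 2)
l = -52/25 (l = (27 + (13 - 1*(-12)))/(-35 - 5*(-2)) = (27 + (13 + 12))/(-35 + 10) = (27 + 25)/(-25) = 52*(-1/25) = -52/25 ≈ -2.0800)
(l*(-54))*f = -52/25*(-54)*2 = (2808/25)*2 = 5616/25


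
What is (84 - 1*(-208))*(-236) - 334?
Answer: -69246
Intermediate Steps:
(84 - 1*(-208))*(-236) - 334 = (84 + 208)*(-236) - 334 = 292*(-236) - 334 = -68912 - 334 = -69246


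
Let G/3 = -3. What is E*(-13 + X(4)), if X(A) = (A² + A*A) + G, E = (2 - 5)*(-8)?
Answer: 240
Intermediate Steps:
G = -9 (G = 3*(-3) = -9)
E = 24 (E = -3*(-8) = 24)
X(A) = -9 + 2*A² (X(A) = (A² + A*A) - 9 = (A² + A²) - 9 = 2*A² - 9 = -9 + 2*A²)
E*(-13 + X(4)) = 24*(-13 + (-9 + 2*4²)) = 24*(-13 + (-9 + 2*16)) = 24*(-13 + (-9 + 32)) = 24*(-13 + 23) = 24*10 = 240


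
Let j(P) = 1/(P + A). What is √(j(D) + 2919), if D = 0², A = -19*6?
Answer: √37935210/114 ≈ 54.028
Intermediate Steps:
A = -114
D = 0
j(P) = 1/(-114 + P) (j(P) = 1/(P - 114) = 1/(-114 + P))
√(j(D) + 2919) = √(1/(-114 + 0) + 2919) = √(1/(-114) + 2919) = √(-1/114 + 2919) = √(332765/114) = √37935210/114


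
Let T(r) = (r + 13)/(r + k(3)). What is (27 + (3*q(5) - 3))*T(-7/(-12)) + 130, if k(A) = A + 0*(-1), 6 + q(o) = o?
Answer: 9013/43 ≈ 209.60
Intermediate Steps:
q(o) = -6 + o
k(A) = A (k(A) = A + 0 = A)
T(r) = (13 + r)/(3 + r) (T(r) = (r + 13)/(r + 3) = (13 + r)/(3 + r))
(27 + (3*q(5) - 3))*T(-7/(-12)) + 130 = (27 + (3*(-6 + 5) - 3))*((13 - 7/(-12))/(3 - 7/(-12))) + 130 = (27 + (3*(-1) - 3))*((13 - 7*(-1/12))/(3 - 7*(-1/12))) + 130 = (27 + (-3 - 3))*((13 + 7/12)/(3 + 7/12)) + 130 = (27 - 6)*((163/12)/(43/12)) + 130 = 21*((12/43)*(163/12)) + 130 = 21*(163/43) + 130 = 3423/43 + 130 = 9013/43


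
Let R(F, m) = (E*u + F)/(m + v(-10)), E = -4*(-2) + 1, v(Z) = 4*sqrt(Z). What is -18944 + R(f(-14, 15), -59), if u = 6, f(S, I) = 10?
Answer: -68978880/3641 - 256*I*sqrt(10)/3641 ≈ -18945.0 - 0.22234*I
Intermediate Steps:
E = 9 (E = 8 + 1 = 9)
R(F, m) = (54 + F)/(m + 4*I*sqrt(10)) (R(F, m) = (9*6 + F)/(m + 4*sqrt(-10)) = (54 + F)/(m + 4*(I*sqrt(10))) = (54 + F)/(m + 4*I*sqrt(10)))
-18944 + R(f(-14, 15), -59) = -18944 + (54 + 10)/(-59 + 4*I*sqrt(10)) = -18944 + 64/(-59 + 4*I*sqrt(10))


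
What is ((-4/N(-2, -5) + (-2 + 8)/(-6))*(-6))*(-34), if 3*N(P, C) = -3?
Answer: 612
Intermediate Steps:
N(P, C) = -1 (N(P, C) = (⅓)*(-3) = -1)
((-4/N(-2, -5) + (-2 + 8)/(-6))*(-6))*(-34) = ((-4/(-1) + (-2 + 8)/(-6))*(-6))*(-34) = ((-4*(-1) + 6*(-⅙))*(-6))*(-34) = ((4 - 1)*(-6))*(-34) = (3*(-6))*(-34) = -18*(-34) = 612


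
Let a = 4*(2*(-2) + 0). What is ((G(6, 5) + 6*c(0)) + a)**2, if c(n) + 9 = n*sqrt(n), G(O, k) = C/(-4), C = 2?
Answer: 19881/4 ≈ 4970.3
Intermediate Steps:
G(O, k) = -1/2 (G(O, k) = 2/(-4) = 2*(-1/4) = -1/2)
c(n) = -9 + n**(3/2) (c(n) = -9 + n*sqrt(n) = -9 + n**(3/2))
a = -16 (a = 4*(-4 + 0) = 4*(-4) = -16)
((G(6, 5) + 6*c(0)) + a)**2 = ((-1/2 + 6*(-9 + 0**(3/2))) - 16)**2 = ((-1/2 + 6*(-9 + 0)) - 16)**2 = ((-1/2 + 6*(-9)) - 16)**2 = ((-1/2 - 54) - 16)**2 = (-109/2 - 16)**2 = (-141/2)**2 = 19881/4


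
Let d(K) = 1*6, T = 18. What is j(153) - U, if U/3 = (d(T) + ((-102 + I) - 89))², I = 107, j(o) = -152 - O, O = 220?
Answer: -18624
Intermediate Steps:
j(o) = -372 (j(o) = -152 - 1*220 = -152 - 220 = -372)
d(K) = 6
U = 18252 (U = 3*(6 + ((-102 + 107) - 89))² = 3*(6 + (5 - 89))² = 3*(6 - 84)² = 3*(-78)² = 3*6084 = 18252)
j(153) - U = -372 - 1*18252 = -372 - 18252 = -18624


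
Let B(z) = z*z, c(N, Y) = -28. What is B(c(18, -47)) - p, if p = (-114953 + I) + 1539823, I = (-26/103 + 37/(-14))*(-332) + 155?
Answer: -1027570811/721 ≈ -1.4252e+6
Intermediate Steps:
I = 804805/721 (I = (-26*1/103 + 37*(-1/14))*(-332) + 155 = (-26/103 - 37/14)*(-332) + 155 = -4175/1442*(-332) + 155 = 693050/721 + 155 = 804805/721 ≈ 1116.2)
B(z) = z²
p = 1028136075/721 (p = (-114953 + 804805/721) + 1539823 = -82076308/721 + 1539823 = 1028136075/721 ≈ 1.4260e+6)
B(c(18, -47)) - p = (-28)² - 1*1028136075/721 = 784 - 1028136075/721 = -1027570811/721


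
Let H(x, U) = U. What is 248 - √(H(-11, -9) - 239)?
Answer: 248 - 2*I*√62 ≈ 248.0 - 15.748*I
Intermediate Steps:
248 - √(H(-11, -9) - 239) = 248 - √(-9 - 239) = 248 - √(-248) = 248 - 2*I*√62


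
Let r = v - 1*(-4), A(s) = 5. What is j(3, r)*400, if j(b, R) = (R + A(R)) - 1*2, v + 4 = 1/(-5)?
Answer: 1120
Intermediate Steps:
v = -21/5 (v = -4 + 1/(-5) = -4 - ⅕ = -21/5 ≈ -4.2000)
r = -⅕ (r = -21/5 - 1*(-4) = -21/5 + 4 = -⅕ ≈ -0.20000)
j(b, R) = 3 + R (j(b, R) = (R + 5) - 1*2 = (5 + R) - 2 = 3 + R)
j(3, r)*400 = (3 - ⅕)*400 = (14/5)*400 = 1120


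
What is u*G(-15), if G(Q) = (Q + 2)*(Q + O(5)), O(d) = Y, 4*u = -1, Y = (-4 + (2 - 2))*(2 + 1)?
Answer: -351/4 ≈ -87.750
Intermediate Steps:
Y = -12 (Y = (-4 + 0)*3 = -4*3 = -12)
u = -¼ (u = (¼)*(-1) = -¼ ≈ -0.25000)
O(d) = -12
G(Q) = (-12 + Q)*(2 + Q) (G(Q) = (Q + 2)*(Q - 12) = (2 + Q)*(-12 + Q) = (-12 + Q)*(2 + Q))
u*G(-15) = -(-24 + (-15)² - 10*(-15))/4 = -(-24 + 225 + 150)/4 = -¼*351 = -351/4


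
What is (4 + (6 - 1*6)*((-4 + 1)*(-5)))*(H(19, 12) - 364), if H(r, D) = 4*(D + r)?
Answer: -960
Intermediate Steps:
H(r, D) = 4*D + 4*r
(4 + (6 - 1*6)*((-4 + 1)*(-5)))*(H(19, 12) - 364) = (4 + (6 - 1*6)*((-4 + 1)*(-5)))*((4*12 + 4*19) - 364) = (4 + (6 - 6)*(-3*(-5)))*((48 + 76) - 364) = (4 + 0*15)*(124 - 364) = (4 + 0)*(-240) = 4*(-240) = -960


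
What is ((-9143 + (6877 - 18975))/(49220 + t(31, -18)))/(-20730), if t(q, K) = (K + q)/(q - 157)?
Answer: 446061/21426897685 ≈ 2.0818e-5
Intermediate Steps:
t(q, K) = (K + q)/(-157 + q)
((-9143 + (6877 - 18975))/(49220 + t(31, -18)))/(-20730) = ((-9143 + (6877 - 18975))/(49220 + (-18 + 31)/(-157 + 31)))/(-20730) = ((-9143 - 12098)/(49220 + 13/(-126)))*(-1/20730) = -21241/(49220 - 1/126*13)*(-1/20730) = -21241/(49220 - 13/126)*(-1/20730) = -21241/6201707/126*(-1/20730) = -21241*126/6201707*(-1/20730) = -2676366/6201707*(-1/20730) = 446061/21426897685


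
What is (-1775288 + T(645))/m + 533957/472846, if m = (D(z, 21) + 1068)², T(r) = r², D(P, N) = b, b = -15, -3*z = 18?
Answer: -50665745285/524295900414 ≈ -0.096636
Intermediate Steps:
z = -6 (z = -⅓*18 = -6)
D(P, N) = -15
m = 1108809 (m = (-15 + 1068)² = 1053² = 1108809)
(-1775288 + T(645))/m + 533957/472846 = (-1775288 + 645²)/1108809 + 533957/472846 = (-1775288 + 416025)*(1/1108809) + 533957*(1/472846) = -1359263*1/1108809 + 533957/472846 = -1359263/1108809 + 533957/472846 = -50665745285/524295900414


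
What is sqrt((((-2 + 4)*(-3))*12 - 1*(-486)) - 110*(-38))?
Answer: sqrt(4594) ≈ 67.779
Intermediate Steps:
sqrt((((-2 + 4)*(-3))*12 - 1*(-486)) - 110*(-38)) = sqrt(((2*(-3))*12 + 486) + 4180) = sqrt((-6*12 + 486) + 4180) = sqrt((-72 + 486) + 4180) = sqrt(414 + 4180) = sqrt(4594)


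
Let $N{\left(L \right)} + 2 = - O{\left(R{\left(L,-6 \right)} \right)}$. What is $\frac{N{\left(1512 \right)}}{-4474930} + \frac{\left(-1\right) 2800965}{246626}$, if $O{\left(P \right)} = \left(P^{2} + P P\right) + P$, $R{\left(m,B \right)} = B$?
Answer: $- \frac{6267052768441}{551817043090} \approx -11.357$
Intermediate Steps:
$O{\left(P \right)} = P + 2 P^{2}$ ($O{\left(P \right)} = \left(P^{2} + P^{2}\right) + P = 2 P^{2} + P = P + 2 P^{2}$)
$N{\left(L \right)} = -68$ ($N{\left(L \right)} = -2 - - 6 \left(1 + 2 \left(-6\right)\right) = -2 - - 6 \left(1 - 12\right) = -2 - \left(-6\right) \left(-11\right) = -2 - 66 = -68$)
$\frac{N{\left(1512 \right)}}{-4474930} + \frac{\left(-1\right) 2800965}{246626} = - \frac{68}{-4474930} + \frac{\left(-1\right) 2800965}{246626} = \left(-68\right) \left(- \frac{1}{4474930}\right) - \frac{2800965}{246626} = \frac{34}{2237465} - \frac{2800965}{246626} = - \frac{6267052768441}{551817043090}$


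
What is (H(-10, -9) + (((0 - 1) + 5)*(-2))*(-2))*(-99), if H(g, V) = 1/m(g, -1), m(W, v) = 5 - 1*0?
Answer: -8019/5 ≈ -1603.8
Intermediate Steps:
m(W, v) = 5 (m(W, v) = 5 + 0 = 5)
H(g, V) = ⅕ (H(g, V) = 1/5 = ⅕)
(H(-10, -9) + (((0 - 1) + 5)*(-2))*(-2))*(-99) = (⅕ + (((0 - 1) + 5)*(-2))*(-2))*(-99) = (⅕ + ((-1 + 5)*(-2))*(-2))*(-99) = (⅕ + (4*(-2))*(-2))*(-99) = (⅕ - 8*(-2))*(-99) = (⅕ + 16)*(-99) = (81/5)*(-99) = -8019/5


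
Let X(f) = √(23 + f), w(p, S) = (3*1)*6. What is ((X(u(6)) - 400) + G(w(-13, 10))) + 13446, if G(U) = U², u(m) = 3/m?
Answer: 13370 + √94/2 ≈ 13375.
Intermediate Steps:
w(p, S) = 18 (w(p, S) = 3*6 = 18)
((X(u(6)) - 400) + G(w(-13, 10))) + 13446 = ((√(23 + 3/6) - 400) + 18²) + 13446 = ((√(23 + 3*(⅙)) - 400) + 324) + 13446 = ((√(23 + ½) - 400) + 324) + 13446 = ((√(47/2) - 400) + 324) + 13446 = ((√94/2 - 400) + 324) + 13446 = ((-400 + √94/2) + 324) + 13446 = (-76 + √94/2) + 13446 = 13370 + √94/2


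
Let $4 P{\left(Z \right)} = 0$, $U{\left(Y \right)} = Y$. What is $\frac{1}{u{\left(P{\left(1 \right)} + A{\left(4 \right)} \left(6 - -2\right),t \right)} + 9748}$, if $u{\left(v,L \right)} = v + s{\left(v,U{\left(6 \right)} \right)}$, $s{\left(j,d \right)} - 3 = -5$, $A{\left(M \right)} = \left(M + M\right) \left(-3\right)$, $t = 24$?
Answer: $\frac{1}{9554} \approx 0.00010467$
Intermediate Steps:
$P{\left(Z \right)} = 0$ ($P{\left(Z \right)} = \frac{1}{4} \cdot 0 = 0$)
$A{\left(M \right)} = - 6 M$ ($A{\left(M \right)} = 2 M \left(-3\right) = - 6 M$)
$s{\left(j,d \right)} = -2$ ($s{\left(j,d \right)} = 3 - 5 = -2$)
$u{\left(v,L \right)} = -2 + v$ ($u{\left(v,L \right)} = v - 2 = -2 + v$)
$\frac{1}{u{\left(P{\left(1 \right)} + A{\left(4 \right)} \left(6 - -2\right),t \right)} + 9748} = \frac{1}{\left(-2 + \left(0 + \left(-6\right) 4 \left(6 - -2\right)\right)\right) + 9748} = \frac{1}{\left(-2 + \left(0 - 24 \left(6 + 2\right)\right)\right) + 9748} = \frac{1}{\left(-2 + \left(0 - 192\right)\right) + 9748} = \frac{1}{\left(-2 - 192\right) + 9748} = \frac{1}{-194 + 9748} = \frac{1}{9554}$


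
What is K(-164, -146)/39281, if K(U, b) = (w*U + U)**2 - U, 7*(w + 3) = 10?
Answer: 39852/174979 ≈ 0.22775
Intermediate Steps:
w = -11/7 (w = -3 + (1/7)*10 = -3 + 10/7 = -11/7 ≈ -1.5714)
K(U, b) = -U + 16*U**2/49 (K(U, b) = (-11*U/7 + U)**2 - U = (-4*U/7)**2 - U = 16*U**2/49 - U = -U + 16*U**2/49)
K(-164, -146)/39281 = ((1/49)*(-164)*(-49 + 16*(-164)))/39281 = ((1/49)*(-164)*(-49 - 2624))*(1/39281) = ((1/49)*(-164)*(-2673))*(1/39281) = (438372/49)*(1/39281) = 39852/174979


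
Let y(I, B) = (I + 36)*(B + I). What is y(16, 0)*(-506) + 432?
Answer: -420560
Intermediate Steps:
y(I, B) = (36 + I)*(B + I)
y(16, 0)*(-506) + 432 = (16² + 36*0 + 36*16 + 0*16)*(-506) + 432 = (256 + 0 + 576 + 0)*(-506) + 432 = 832*(-506) + 432 = -420992 + 432 = -420560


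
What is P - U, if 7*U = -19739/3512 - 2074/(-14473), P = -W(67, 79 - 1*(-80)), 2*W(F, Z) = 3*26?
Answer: -1942566627/50829176 ≈ -38.218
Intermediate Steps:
W(F, Z) = 39 (W(F, Z) = (3*26)/2 = (½)*78 = 39)
P = -39 (P = -1*39 = -39)
U = -39771237/50829176 (U = (-19739/3512 - 2074/(-14473))/7 = (-19739*1/3512 - 2074*(-1/14473))/7 = (-19739/3512 + 2074/14473)/7 = (⅐)*(-278398659/50829176) = -39771237/50829176 ≈ -0.78245)
P - U = -39 - 1*(-39771237/50829176) = -39 + 39771237/50829176 = -1942566627/50829176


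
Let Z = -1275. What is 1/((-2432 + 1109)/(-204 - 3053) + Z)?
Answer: -3257/4151352 ≈ -0.00078456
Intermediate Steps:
1/((-2432 + 1109)/(-204 - 3053) + Z) = 1/((-2432 + 1109)/(-204 - 3053) - 1275) = 1/(-1323/(-3257) - 1275) = 1/(-1323*(-1/3257) - 1275) = 1/(1323/3257 - 1275) = 1/(-4151352/3257) = -3257/4151352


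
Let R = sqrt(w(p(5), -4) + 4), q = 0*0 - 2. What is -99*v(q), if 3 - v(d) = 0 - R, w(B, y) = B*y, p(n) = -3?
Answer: -693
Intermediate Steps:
q = -2 (q = 0 - 2 = -2)
R = 4 (R = sqrt(-3*(-4) + 4) = sqrt(12 + 4) = sqrt(16) = 4)
v(d) = 7 (v(d) = 3 - (0 - 1*4) = 3 - (0 - 4) = 3 - 1*(-4) = 3 + 4 = 7)
-99*v(q) = -99*7 = -693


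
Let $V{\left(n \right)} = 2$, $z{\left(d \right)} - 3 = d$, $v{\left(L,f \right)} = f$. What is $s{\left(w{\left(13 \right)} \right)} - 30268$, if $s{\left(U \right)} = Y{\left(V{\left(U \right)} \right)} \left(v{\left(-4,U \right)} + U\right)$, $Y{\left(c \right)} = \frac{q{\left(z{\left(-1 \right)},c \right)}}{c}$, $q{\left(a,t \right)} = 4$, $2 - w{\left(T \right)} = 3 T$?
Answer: $-30416$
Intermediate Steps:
$w{\left(T \right)} = 2 - 3 T$
$z{\left(d \right)} = 3 + d$
$Y{\left(c \right)} = \frac{4}{c}$
$s{\left(U \right)} = 4 U$ ($s{\left(U \right)} = \frac{4}{2} \left(U + U\right) = 4 \cdot \frac{1}{2} \cdot 2 U = 2 \cdot 2 U = 4 U$)
$s{\left(w{\left(13 \right)} \right)} - 30268 = 4 \left(2 - 39\right) - 30268 = 4 \left(-37\right) - 30268 = -148 - 30268 = -30416$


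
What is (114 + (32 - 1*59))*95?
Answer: 8265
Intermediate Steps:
(114 + (32 - 1*59))*95 = (114 + (32 - 59))*95 = (114 - 27)*95 = 87*95 = 8265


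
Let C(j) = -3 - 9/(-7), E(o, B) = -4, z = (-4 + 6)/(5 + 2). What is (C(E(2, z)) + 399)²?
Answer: 7733961/49 ≈ 1.5784e+5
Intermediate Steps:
z = 2/7 ≈ 0.28571
C(j) = -12/7 (C(j) = -3 - 9*(-⅐) = -3 + 9/7 = -12/7)
(C(E(2, z)) + 399)² = (-12/7 + 399)² = (2781/7)² = 7733961/49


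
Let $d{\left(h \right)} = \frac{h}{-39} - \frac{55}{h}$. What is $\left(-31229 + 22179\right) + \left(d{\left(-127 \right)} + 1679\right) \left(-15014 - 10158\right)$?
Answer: $- \frac{209837359742}{4953} \approx -4.2366 \cdot 10^{7}$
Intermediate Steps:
$d{\left(h \right)} = - \frac{55}{h} - \frac{h}{39}$ ($d{\left(h \right)} = h \left(- \frac{1}{39}\right) - \frac{55}{h} = - \frac{h}{39} - \frac{55}{h} = - \frac{55}{h} - \frac{h}{39}$)
$\left(-31229 + 22179\right) + \left(d{\left(-127 \right)} + 1679\right) \left(-15014 - 10158\right) = \left(-31229 + 22179\right) + \left(\left(- \frac{55}{-127} - - \frac{127}{39}\right) + 1679\right) \left(-15014 - 10158\right) = -9050 + \left(\left(\left(-55\right) \left(- \frac{1}{127}\right) + \frac{127}{39}\right) + 1679\right) \left(-25172\right) = -9050 + \left(\left(\frac{55}{127} + \frac{127}{39}\right) + 1679\right) \left(-25172\right) = -9050 + \left(\frac{18274}{4953} + 1679\right) \left(-25172\right) = -9050 + \frac{8334361}{4953} \left(-25172\right) = -9050 - \frac{209792535092}{4953} = - \frac{209837359742}{4953}$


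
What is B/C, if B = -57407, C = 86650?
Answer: -57407/86650 ≈ -0.66252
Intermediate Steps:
B/C = -57407/86650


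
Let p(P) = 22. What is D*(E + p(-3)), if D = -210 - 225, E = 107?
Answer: -56115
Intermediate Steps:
D = -435
D*(E + p(-3)) = -435*(107 + 22) = -435*129 = -56115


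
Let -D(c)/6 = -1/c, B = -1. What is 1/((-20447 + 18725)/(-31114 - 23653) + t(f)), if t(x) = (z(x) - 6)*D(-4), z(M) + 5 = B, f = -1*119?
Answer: 54767/987528 ≈ 0.055459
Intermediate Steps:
D(c) = 6/c (D(c) = -(-6)/c = 6/c)
f = -119
z(M) = -6 (z(M) = -5 - 1 = -6)
t(x) = 18 (t(x) = (-6 - 6)*(6/(-4)) = -72*(-1)/4 = -12*(-3/2) = 18)
1/((-20447 + 18725)/(-31114 - 23653) + t(f)) = 1/((-20447 + 18725)/(-31114 - 23653) + 18) = 1/(-1722/(-54767) + 18) = 1/(-1722*(-1/54767) + 18) = 1/(1722/54767 + 18) = 1/(987528/54767) = 54767/987528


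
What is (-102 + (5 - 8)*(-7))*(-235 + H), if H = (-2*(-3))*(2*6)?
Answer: 13203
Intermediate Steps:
H = 72 (H = 6*12 = 72)
(-102 + (5 - 8)*(-7))*(-235 + H) = (-102 + (5 - 8)*(-7))*(-235 + 72) = (-102 - 3*(-7))*(-163) = (-102 + 21)*(-163) = -81*(-163) = 13203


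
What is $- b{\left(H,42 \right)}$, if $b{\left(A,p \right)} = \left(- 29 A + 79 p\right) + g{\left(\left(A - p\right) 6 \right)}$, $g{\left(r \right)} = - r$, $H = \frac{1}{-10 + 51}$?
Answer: $- \frac{146335}{41} \approx -3569.1$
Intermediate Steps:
$H = \frac{1}{41} \approx 0.02439$
$b{\left(A,p \right)} = - 35 A + 85 p$ ($b{\left(A,p \right)} = \left(- 29 A + 79 p\right) - \left(A - p\right) 6 = \left(- 29 A + 79 p\right) - \left(- 6 p + 6 A\right) = - 35 A + 85 p$)
$- b{\left(H,42 \right)} = - (\left(-35\right) \frac{1}{41} + 85 \cdot 42) = - (- \frac{35}{41} + 3570) = \left(-1\right) \frac{146335}{41} = - \frac{146335}{41}$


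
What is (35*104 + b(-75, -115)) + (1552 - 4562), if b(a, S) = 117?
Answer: 747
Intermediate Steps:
(35*104 + b(-75, -115)) + (1552 - 4562) = (35*104 + 117) + (1552 - 4562) = (3640 + 117) - 3010 = 3757 - 3010 = 747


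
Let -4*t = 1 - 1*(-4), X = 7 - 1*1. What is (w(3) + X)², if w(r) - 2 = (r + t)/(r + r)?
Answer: 39601/576 ≈ 68.752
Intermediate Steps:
X = 6 (X = 7 - 1 = 6)
t = -5/4 (t = -(1 - 1*(-4))/4 = -(1 + 4)/4 = -¼*5 = -5/4 ≈ -1.2500)
w(r) = 2 + (-5/4 + r)/(2*r) (w(r) = 2 + (r - 5/4)/(r + r) = 2 + (-5/4 + r)/((2*r)) = 2 + (-5/4 + r)*(1/(2*r)) = 2 + (-5/4 + r)/(2*r))
(w(3) + X)² = ((5/8)*(-1 + 4*3)/3 + 6)² = ((5/8)*(⅓)*(-1 + 12) + 6)² = ((5/8)*(⅓)*11 + 6)² = (55/24 + 6)² = (199/24)² = 39601/576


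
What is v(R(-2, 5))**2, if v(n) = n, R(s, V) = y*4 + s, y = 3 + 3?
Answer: 484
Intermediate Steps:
y = 6
R(s, V) = 24 + s (R(s, V) = 6*4 + s = 24 + s)
v(R(-2, 5))**2 = (24 - 2)**2 = 22**2 = 484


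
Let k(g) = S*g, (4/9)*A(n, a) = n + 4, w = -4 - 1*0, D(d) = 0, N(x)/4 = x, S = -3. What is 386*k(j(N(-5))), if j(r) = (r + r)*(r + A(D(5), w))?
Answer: -509520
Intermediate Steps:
N(x) = 4*x
w = -4 (w = -4 + 0 = -4)
A(n, a) = 9 + 9*n/4 (A(n, a) = 9*(n + 4)/4 = 9*(4 + n)/4 = 9 + 9*n/4)
j(r) = 2*r*(9 + r) (j(r) = (r + r)*(r + (9 + (9/4)*0)) = (2*r)*(r + (9 + 0)) = (2*r)*(r + 9) = (2*r)*(9 + r) = 2*r*(9 + r))
k(g) = -3*g
386*k(j(N(-5))) = 386*(-6*4*(-5)*(9 + 4*(-5))) = 386*(-6*(-20)*(9 - 20)) = 386*(-6*(-20)*(-11)) = 386*(-3*440) = 386*(-1320) = -509520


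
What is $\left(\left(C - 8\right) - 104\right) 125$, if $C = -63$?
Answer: $-21875$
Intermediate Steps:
$\left(\left(C - 8\right) - 104\right) 125 = \left(\left(-63 - 8\right) - 104\right) 125 = \left(-71 - 104\right) 125 = \left(-175\right) 125 = -21875$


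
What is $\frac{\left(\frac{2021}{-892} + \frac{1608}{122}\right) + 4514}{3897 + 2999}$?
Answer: $\frac{246209655}{375225152} \approx 0.65617$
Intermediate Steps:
$\frac{\left(\frac{2021}{-892} + \frac{1608}{122}\right) + 4514}{3897 + 2999} = \frac{\left(2021 \left(- \frac{1}{892}\right) + 1608 \cdot \frac{1}{122}\right) + 4514}{6896} = \left(\left(- \frac{2021}{892} + \frac{804}{61}\right) + 4514\right) \frac{1}{6896} = \left(\frac{593887}{54412} + 4514\right) \frac{1}{6896} = \frac{246209655}{54412} \cdot \frac{1}{6896} = \frac{246209655}{375225152}$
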